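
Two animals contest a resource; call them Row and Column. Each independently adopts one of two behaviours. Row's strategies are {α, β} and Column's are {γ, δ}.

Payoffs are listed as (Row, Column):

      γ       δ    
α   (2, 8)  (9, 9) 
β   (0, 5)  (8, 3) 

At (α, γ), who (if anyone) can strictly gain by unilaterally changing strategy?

Row at (α, γ) earns 2; deviating to β yields 0 — not better.
Column earns 8; deviating to δ yields 9 — a strict improvement.
Only Column has a strictly profitable deviation.

Column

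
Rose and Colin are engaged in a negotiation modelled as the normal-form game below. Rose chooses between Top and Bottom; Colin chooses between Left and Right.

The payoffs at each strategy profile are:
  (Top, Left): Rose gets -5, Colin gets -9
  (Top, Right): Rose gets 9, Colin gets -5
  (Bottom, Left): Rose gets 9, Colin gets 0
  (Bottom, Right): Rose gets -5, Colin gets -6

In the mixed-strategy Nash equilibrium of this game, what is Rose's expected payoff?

2

First find y, the probability Colin plays Left, from Rose's indifference between Top and Bottom: −5y + 9(1−y) = 9y − 5(1−y), giving y = 1/2.
Since Rose is indifferent in equilibrium, Rose's expected payoff equals the payoff from either row against (1/2, 1/2). Using Top: −5(1/2) + 9(1/2) = 2.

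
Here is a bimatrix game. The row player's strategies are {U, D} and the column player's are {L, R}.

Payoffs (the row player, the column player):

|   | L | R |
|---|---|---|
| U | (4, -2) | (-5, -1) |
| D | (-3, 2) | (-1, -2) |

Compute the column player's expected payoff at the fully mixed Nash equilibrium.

-6/5

First find p, the probability the row player plays U, from the column player's indifference between L and R: −2p + 2(1−p) = −p − 2(1−p), giving p = 4/5.
Since the column player is indifferent in equilibrium, the column player's expected payoff equals the payoff from either column against (4/5, 1/5). Using L: −2(4/5) + 2(1/5) = -6/5.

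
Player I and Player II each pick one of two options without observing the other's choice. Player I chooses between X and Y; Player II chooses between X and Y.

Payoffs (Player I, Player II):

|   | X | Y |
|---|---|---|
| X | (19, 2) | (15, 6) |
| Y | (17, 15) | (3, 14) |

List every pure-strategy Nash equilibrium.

(X, Y)

(X, X): Player II prefers Y (6 > 2) — not an equilibrium.
(X, Y): Player I gets 15 ≥ 3 from Y, and Player II gets 6 ≥ 2 from X — Nash equilibrium.
(Y, X): Player I prefers X (19 > 17) — not an equilibrium.
(Y, Y): Player I prefers X (15 > 3); Player II prefers X (15 > 14) — not an equilibrium.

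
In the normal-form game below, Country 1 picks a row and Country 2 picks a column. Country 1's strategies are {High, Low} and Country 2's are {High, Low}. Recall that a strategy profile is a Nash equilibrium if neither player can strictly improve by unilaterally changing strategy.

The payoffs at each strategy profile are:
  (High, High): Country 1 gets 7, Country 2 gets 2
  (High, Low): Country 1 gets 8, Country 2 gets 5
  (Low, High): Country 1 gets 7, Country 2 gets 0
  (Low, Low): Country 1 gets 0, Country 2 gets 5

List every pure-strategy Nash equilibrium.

(High, High): Country 2 prefers Low (5 > 2) — not an equilibrium.
(High, Low): Country 1 gets 8 ≥ 0 from Low, and Country 2 gets 5 ≥ 2 from High — Nash equilibrium.
(Low, High): Country 2 prefers Low (5 > 0) — not an equilibrium.
(Low, Low): Country 1 prefers High (8 > 0) — not an equilibrium.

(High, Low)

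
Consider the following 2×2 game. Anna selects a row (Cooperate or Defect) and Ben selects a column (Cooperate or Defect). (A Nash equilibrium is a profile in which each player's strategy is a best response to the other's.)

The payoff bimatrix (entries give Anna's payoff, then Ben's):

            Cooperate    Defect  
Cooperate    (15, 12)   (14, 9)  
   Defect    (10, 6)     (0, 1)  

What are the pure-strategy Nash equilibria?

(Cooperate, Cooperate): Anna gets 15 ≥ 10 from Defect, and Ben gets 12 ≥ 9 from Defect — Nash equilibrium.
(Cooperate, Defect): Ben prefers Cooperate (12 > 9) — not an equilibrium.
(Defect, Cooperate): Anna prefers Cooperate (15 > 10) — not an equilibrium.
(Defect, Defect): Anna prefers Cooperate (14 > 0); Ben prefers Cooperate (6 > 1) — not an equilibrium.

(Cooperate, Cooperate)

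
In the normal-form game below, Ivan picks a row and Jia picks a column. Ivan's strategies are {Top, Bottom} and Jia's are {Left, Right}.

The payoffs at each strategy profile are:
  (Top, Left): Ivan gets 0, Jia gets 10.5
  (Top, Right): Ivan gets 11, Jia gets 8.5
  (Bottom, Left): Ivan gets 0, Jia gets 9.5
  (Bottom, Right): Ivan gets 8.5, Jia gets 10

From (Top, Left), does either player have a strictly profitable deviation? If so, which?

Ivan at (Top, Left) earns 0; deviating to Bottom yields 0 — not better.
Jia earns 10.5; deviating to Right yields 8.5 — not better.
Neither player can strictly improve; the profile is a Nash equilibrium.

Neither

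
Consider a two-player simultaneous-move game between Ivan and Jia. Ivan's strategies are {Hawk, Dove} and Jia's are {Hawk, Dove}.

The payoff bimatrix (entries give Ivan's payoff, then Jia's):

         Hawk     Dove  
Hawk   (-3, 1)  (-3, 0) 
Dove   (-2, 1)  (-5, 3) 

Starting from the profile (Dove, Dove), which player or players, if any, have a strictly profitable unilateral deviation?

Ivan

Ivan at (Dove, Dove) earns -5; deviating to Hawk yields -3 — a strict improvement.
Jia earns 3; deviating to Hawk yields 1 — not better.
Only Ivan has a strictly profitable deviation.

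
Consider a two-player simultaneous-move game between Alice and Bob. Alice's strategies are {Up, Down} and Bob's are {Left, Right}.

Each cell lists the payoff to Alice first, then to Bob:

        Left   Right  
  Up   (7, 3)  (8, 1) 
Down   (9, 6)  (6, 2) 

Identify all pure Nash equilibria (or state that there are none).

(Up, Left): Alice prefers Down (9 > 7) — not an equilibrium.
(Up, Right): Bob prefers Left (3 > 1) — not an equilibrium.
(Down, Left): Alice gets 9 ≥ 7 from Up, and Bob gets 6 ≥ 2 from Right — Nash equilibrium.
(Down, Right): Alice prefers Up (8 > 6); Bob prefers Left (6 > 2) — not an equilibrium.

(Down, Left)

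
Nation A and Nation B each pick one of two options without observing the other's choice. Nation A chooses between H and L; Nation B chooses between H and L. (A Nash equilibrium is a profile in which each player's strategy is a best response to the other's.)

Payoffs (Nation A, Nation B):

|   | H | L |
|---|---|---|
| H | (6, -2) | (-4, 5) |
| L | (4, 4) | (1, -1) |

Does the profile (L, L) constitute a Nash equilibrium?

No

At (L, L), Nation A earns 1; switching to H would give -4, so Nation A has no profitable deviation.
Nation B earns -1; switching to H would give 4, so Nation B would deviate.
Since at least one player can profitably deviate, this is not a Nash equilibrium.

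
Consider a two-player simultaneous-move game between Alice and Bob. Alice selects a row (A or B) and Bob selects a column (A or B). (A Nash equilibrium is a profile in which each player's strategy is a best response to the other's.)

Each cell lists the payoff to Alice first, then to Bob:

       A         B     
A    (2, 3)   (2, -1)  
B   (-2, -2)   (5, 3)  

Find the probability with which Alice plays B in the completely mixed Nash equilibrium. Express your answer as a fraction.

Let p be the probability that Alice plays A. In a completely mixed equilibrium, Bob must be indifferent between A and B.
Bob's expected payoff from A is 3p − 2(1−p); from B it is −p + 3(1−p).
Setting these equal: 5p − 2 = −4p + 3, so p = 5/9.
Therefore Alice plays B with probability 1 − 5/9 = 4/9.

4/9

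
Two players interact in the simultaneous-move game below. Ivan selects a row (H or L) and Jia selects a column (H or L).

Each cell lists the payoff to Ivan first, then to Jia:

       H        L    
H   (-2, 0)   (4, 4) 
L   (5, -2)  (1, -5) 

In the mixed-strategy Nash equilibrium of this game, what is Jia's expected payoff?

First find x, the probability Ivan plays H, from Jia's indifference between H and L: −2(1−x) = 4x − 5(1−x), giving x = 3/7.
Since Jia is indifferent in equilibrium, Jia's expected payoff equals the payoff from either column against (3/7, 4/7). Using H: −2(4/7) = -8/7.

-8/7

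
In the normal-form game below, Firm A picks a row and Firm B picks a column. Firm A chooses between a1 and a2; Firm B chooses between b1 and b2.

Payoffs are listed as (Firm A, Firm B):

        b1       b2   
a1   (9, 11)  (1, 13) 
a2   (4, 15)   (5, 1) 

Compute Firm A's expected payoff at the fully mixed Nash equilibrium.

41/9

First find y, the probability Firm B plays b1, from Firm A's indifference between a1 and a2: 9y + (1−y) = 4y + 5(1−y), giving y = 4/9.
Since Firm A is indifferent in equilibrium, Firm A's expected payoff equals the payoff from either row against (4/9, 5/9). Using a1: 9(4/9) + (5/9) = 41/9.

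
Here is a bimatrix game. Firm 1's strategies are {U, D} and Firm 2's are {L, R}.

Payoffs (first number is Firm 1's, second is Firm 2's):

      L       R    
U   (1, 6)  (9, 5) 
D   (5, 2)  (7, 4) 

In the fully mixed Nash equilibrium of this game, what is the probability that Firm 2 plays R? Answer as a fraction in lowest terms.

Let c be the probability that Firm 2 plays L. In a completely mixed equilibrium, Firm 1 must be indifferent between U and D.
Firm 1's expected payoff from U is c + 9(1−c); from D it is 5c + 7(1−c).
Setting these equal: −8c + 9 = −2c + 7, so c = 1/3.
Therefore Firm 2 plays R with probability 1 − 1/3 = 2/3.

2/3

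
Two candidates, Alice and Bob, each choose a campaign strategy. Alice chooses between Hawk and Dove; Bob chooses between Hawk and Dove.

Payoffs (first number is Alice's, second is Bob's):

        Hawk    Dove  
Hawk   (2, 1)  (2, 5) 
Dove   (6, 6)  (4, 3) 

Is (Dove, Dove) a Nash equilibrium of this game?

No

At (Dove, Dove), Alice earns 4; switching to Hawk would give 2, so Alice has no profitable deviation.
Bob earns 3; switching to Hawk would give 6, so Bob would deviate.
Since at least one player can profitably deviate, this is not a Nash equilibrium.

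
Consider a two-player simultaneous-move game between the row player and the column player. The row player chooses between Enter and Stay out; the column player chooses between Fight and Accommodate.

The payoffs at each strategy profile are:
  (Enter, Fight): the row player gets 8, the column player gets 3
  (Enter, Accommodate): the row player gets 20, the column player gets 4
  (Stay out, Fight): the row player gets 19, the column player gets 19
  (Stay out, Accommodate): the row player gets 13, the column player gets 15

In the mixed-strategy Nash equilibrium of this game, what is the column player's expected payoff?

31/5

First find x, the probability the row player plays Enter, from the column player's indifference between Fight and Accommodate: 3x + 19(1−x) = 4x + 15(1−x), giving x = 4/5.
Since the column player is indifferent in equilibrium, the column player's expected payoff equals the payoff from either column against (4/5, 1/5). Using Fight: 3(4/5) + 19(1/5) = 31/5.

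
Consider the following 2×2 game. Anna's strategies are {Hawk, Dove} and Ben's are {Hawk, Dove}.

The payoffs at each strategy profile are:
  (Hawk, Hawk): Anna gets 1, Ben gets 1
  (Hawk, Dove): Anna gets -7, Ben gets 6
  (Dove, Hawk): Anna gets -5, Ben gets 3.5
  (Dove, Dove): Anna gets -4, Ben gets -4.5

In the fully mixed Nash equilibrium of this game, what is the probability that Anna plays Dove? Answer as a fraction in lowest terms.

5/13

Let x be the probability that Anna plays Hawk. In a completely mixed equilibrium, Ben must be indifferent between Hawk and Dove.
Ben's expected payoff from Hawk is x + 3.5(1−x); from Dove it is 6x − 4.5(1−x).
Setting these equal: −2.5x + 3.5 = 10.5x − 4.5, so x = 8/13.
Therefore Anna plays Dove with probability 1 − 8/13 = 5/13.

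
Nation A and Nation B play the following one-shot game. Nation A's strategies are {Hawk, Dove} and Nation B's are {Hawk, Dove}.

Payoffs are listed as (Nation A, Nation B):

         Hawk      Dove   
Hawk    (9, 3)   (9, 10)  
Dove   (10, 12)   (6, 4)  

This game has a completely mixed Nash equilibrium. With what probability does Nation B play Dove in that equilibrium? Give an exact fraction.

1/4

Let q be the probability that Nation B plays Hawk. In a completely mixed equilibrium, Nation A must be indifferent between Hawk and Dove.
Nation A's expected payoff from Hawk is 9q + 9(1−q); from Dove it is 10q + 6(1−q).
Setting these equal: 9 = 4q + 6, so q = 3/4.
Therefore Nation B plays Dove with probability 1 − 3/4 = 1/4.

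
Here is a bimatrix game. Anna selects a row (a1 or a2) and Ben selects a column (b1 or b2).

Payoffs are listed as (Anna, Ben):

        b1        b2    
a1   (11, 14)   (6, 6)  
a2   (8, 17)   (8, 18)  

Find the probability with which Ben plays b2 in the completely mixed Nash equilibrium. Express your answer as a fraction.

3/5

Let c be the probability that Ben plays b1. In a completely mixed equilibrium, Anna must be indifferent between a1 and a2.
Anna's expected payoff from a1 is 11c + 6(1−c); from a2 it is 8c + 8(1−c).
Setting these equal: 5c + 6 = 8, so c = 2/5.
Therefore Ben plays b2 with probability 1 − 2/5 = 3/5.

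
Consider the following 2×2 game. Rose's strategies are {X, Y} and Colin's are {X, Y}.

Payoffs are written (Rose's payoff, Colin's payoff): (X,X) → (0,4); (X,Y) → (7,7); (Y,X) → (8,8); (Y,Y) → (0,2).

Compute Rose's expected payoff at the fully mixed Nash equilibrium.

First find y, the probability Colin plays X, from Rose's indifference between X and Y: 7(1−y) = 8y, giving y = 7/15.
Since Rose is indifferent in equilibrium, Rose's expected payoff equals the payoff from either row against (7/15, 8/15). Using X: 7(8/15) = 56/15.

56/15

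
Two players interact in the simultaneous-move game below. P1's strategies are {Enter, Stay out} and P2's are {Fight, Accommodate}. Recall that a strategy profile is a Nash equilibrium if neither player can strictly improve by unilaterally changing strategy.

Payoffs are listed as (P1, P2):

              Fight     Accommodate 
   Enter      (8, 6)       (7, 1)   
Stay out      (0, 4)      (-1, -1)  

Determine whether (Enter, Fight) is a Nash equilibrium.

At (Enter, Fight), P1 earns 8; switching to Stay out would give 0, so P1 has no profitable deviation.
P2 earns 6; switching to Accommodate would give 1, so P2 has no profitable deviation.
Neither player can gain by a unilateral deviation, so this profile is a Nash equilibrium.

Yes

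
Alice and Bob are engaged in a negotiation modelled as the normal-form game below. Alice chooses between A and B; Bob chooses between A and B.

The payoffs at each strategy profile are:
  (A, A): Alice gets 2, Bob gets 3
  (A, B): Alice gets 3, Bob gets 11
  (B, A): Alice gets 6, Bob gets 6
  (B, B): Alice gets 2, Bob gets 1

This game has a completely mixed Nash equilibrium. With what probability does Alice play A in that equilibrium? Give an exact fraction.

Let p be the probability that Alice plays A. In a completely mixed equilibrium, Bob must be indifferent between A and B.
Bob's expected payoff from A is 3p + 6(1−p); from B it is 11p + (1−p).
Setting these equal: −3p + 6 = 10p + 1, so p = 5/13.

5/13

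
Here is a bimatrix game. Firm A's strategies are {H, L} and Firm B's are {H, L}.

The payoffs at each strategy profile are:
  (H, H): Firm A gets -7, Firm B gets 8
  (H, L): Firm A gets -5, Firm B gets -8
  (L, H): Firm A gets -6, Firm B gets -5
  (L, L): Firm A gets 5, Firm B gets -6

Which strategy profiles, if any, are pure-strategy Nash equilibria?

(L, H)

(H, H): Firm A prefers L (-6 > -7) — not an equilibrium.
(H, L): Firm A prefers L (5 > -5); Firm B prefers H (8 > -8) — not an equilibrium.
(L, H): Firm A gets -6 ≥ -7 from H, and Firm B gets -5 ≥ -6 from L — Nash equilibrium.
(L, L): Firm B prefers H (-5 > -6) — not an equilibrium.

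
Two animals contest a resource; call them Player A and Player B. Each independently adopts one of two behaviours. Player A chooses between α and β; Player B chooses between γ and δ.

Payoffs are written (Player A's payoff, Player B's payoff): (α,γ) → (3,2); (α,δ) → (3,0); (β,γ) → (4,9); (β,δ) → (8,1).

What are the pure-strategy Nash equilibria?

(α, γ): Player A prefers β (4 > 3) — not an equilibrium.
(α, δ): Player A prefers β (8 > 3); Player B prefers γ (2 > 0) — not an equilibrium.
(β, γ): Player A gets 4 ≥ 3 from α, and Player B gets 9 ≥ 1 from δ — Nash equilibrium.
(β, δ): Player B prefers γ (9 > 1) — not an equilibrium.

(β, γ)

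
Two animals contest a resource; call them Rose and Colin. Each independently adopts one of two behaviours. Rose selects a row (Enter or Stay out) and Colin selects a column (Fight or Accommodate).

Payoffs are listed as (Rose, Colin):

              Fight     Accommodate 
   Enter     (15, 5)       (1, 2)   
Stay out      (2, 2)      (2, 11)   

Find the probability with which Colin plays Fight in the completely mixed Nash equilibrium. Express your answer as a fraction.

1/14

Let q be the probability that Colin plays Fight. In a completely mixed equilibrium, Rose must be indifferent between Enter and Stay out.
Rose's expected payoff from Enter is 15q + (1−q); from Stay out it is 2q + 2(1−q).
Setting these equal: 14q + 1 = 2, so q = 1/14.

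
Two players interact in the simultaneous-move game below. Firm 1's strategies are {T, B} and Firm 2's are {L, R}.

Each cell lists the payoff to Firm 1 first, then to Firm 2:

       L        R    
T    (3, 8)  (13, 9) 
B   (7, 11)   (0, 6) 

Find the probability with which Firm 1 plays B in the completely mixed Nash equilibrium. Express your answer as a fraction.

1/6

Let p be the probability that Firm 1 plays T. In a completely mixed equilibrium, Firm 2 must be indifferent between L and R.
Firm 2's expected payoff from L is 8p + 11(1−p); from R it is 9p + 6(1−p).
Setting these equal: −3p + 11 = 3p + 6, so p = 5/6.
Therefore Firm 1 plays B with probability 1 − 5/6 = 1/6.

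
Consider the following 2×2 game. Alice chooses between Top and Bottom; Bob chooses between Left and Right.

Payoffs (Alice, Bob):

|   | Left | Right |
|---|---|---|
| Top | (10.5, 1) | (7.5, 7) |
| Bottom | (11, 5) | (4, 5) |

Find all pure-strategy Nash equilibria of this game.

(Top, Right) and (Bottom, Left)

(Top, Left): Alice prefers Bottom (11 > 10.5); Bob prefers Right (7 > 1) — not an equilibrium.
(Top, Right): Alice gets 7.5 ≥ 4 from Bottom, and Bob gets 7 ≥ 1 from Left — Nash equilibrium.
(Bottom, Left): Alice gets 11 ≥ 10.5 from Top, and Bob gets 5 ≥ 5 from Right — Nash equilibrium.
(Bottom, Right): Alice prefers Top (7.5 > 4) — not an equilibrium.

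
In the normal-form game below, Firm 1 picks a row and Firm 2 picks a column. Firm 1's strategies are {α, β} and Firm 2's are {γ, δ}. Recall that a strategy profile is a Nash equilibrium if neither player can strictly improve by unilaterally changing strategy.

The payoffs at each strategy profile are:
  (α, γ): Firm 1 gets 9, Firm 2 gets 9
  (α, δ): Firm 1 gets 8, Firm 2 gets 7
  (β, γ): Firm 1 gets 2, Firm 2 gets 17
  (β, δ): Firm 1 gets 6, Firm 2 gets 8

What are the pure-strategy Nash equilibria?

(α, γ)

(α, γ): Firm 1 gets 9 ≥ 2 from β, and Firm 2 gets 9 ≥ 7 from δ — Nash equilibrium.
(α, δ): Firm 2 prefers γ (9 > 7) — not an equilibrium.
(β, γ): Firm 1 prefers α (9 > 2) — not an equilibrium.
(β, δ): Firm 1 prefers α (8 > 6); Firm 2 prefers γ (17 > 8) — not an equilibrium.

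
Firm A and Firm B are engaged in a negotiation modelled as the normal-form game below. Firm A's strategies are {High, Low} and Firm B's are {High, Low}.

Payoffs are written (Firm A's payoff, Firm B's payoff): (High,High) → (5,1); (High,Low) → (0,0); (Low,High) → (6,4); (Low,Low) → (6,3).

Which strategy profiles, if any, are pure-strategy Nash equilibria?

(Low, High)

(High, High): Firm A prefers Low (6 > 5) — not an equilibrium.
(High, Low): Firm A prefers Low (6 > 0); Firm B prefers High (1 > 0) — not an equilibrium.
(Low, High): Firm A gets 6 ≥ 5 from High, and Firm B gets 4 ≥ 3 from Low — Nash equilibrium.
(Low, Low): Firm B prefers High (4 > 3) — not an equilibrium.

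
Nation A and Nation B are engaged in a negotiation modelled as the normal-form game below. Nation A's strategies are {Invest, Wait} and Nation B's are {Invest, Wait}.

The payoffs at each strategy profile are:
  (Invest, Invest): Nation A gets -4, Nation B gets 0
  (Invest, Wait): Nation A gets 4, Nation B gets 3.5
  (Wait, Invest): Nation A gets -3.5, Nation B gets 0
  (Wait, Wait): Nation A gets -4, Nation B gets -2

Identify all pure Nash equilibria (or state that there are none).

(Invest, Wait) and (Wait, Invest)

(Invest, Invest): Nation A prefers Wait (-3.5 > -4); Nation B prefers Wait (3.5 > 0) — not an equilibrium.
(Invest, Wait): Nation A gets 4 ≥ -4 from Wait, and Nation B gets 3.5 ≥ 0 from Invest — Nash equilibrium.
(Wait, Invest): Nation A gets -3.5 ≥ -4 from Invest, and Nation B gets 0 ≥ -2 from Wait — Nash equilibrium.
(Wait, Wait): Nation A prefers Invest (4 > -4); Nation B prefers Invest (0 > -2) — not an equilibrium.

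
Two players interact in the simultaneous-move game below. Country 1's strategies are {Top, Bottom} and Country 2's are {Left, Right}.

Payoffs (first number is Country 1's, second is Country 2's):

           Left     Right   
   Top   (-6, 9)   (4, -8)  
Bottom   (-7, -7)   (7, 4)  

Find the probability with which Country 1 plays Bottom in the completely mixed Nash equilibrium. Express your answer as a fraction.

17/28

Let p be the probability that Country 1 plays Top. In a completely mixed equilibrium, Country 2 must be indifferent between Left and Right.
Country 2's expected payoff from Left is 9p − 7(1−p); from Right it is −8p + 4(1−p).
Setting these equal: 16p − 7 = −12p + 4, so p = 11/28.
Therefore Country 1 plays Bottom with probability 1 − 11/28 = 17/28.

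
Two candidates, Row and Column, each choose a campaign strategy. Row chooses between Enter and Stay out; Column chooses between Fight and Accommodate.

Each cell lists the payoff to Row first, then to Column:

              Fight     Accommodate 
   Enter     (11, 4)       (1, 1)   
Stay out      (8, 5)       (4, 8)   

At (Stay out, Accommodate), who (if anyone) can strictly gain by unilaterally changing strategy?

Row at (Stay out, Accommodate) earns 4; deviating to Enter yields 1 — not better.
Column earns 8; deviating to Fight yields 5 — not better.
Neither player can strictly improve; the profile is a Nash equilibrium.

Neither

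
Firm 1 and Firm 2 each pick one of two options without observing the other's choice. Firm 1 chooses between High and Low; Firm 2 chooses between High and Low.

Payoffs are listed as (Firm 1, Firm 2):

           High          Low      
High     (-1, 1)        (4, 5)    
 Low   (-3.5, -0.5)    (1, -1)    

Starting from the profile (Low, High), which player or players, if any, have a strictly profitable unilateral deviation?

Firm 1

Firm 1 at (Low, High) earns -3.5; deviating to High yields -1 — a strict improvement.
Firm 2 earns -0.5; deviating to Low yields -1 — not better.
Only Firm 1 has a strictly profitable deviation.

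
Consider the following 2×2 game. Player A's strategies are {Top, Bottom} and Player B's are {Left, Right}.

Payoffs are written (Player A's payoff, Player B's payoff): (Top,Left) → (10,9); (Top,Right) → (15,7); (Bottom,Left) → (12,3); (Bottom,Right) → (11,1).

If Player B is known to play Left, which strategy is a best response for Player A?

Bottom

Against Left, Player A earns 10 from Top and 12 from Bottom.
So Bottom is the best response.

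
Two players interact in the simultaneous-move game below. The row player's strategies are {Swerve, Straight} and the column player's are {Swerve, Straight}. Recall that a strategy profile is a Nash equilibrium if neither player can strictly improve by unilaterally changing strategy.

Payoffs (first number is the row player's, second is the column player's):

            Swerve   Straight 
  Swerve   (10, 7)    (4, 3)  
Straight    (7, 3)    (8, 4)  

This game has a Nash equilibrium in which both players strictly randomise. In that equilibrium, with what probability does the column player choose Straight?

3/7

Let c be the probability that the column player plays Swerve. In a completely mixed equilibrium, the row player must be indifferent between Swerve and Straight.
The row player's expected payoff from Swerve is 10c + 4(1−c); from Straight it is 7c + 8(1−c).
Setting these equal: 6c + 4 = −c + 8, so c = 4/7.
Therefore the column player plays Straight with probability 1 − 4/7 = 3/7.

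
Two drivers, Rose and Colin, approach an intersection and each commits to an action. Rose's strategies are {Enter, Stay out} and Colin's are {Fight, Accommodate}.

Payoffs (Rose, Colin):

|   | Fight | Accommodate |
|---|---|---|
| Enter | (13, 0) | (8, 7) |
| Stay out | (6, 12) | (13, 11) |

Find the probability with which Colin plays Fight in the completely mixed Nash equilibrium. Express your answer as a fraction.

Let c be the probability that Colin plays Fight. In a completely mixed equilibrium, Rose must be indifferent between Enter and Stay out.
Rose's expected payoff from Enter is 13c + 8(1−c); from Stay out it is 6c + 13(1−c).
Setting these equal: 5c + 8 = −7c + 13, so c = 5/12.

5/12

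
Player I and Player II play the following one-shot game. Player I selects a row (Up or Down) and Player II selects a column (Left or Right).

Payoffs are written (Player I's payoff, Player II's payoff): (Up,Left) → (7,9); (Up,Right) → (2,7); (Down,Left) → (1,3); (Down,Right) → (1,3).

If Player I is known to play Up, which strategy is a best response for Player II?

Left

Against Up, Player II earns 9 from Left and 7 from Right.
So Left is the best response.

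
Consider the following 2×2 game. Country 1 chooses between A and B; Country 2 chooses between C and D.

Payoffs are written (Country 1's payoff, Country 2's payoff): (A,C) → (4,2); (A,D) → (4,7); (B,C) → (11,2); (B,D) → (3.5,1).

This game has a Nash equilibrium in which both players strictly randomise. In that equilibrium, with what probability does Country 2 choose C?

1/15

Let c be the probability that Country 2 plays C. In a completely mixed equilibrium, Country 1 must be indifferent between A and B.
Country 1's expected payoff from A is 4c + 4(1−c); from B it is 11c + 3.5(1−c).
Setting these equal: 4 = 7.5c + 3.5, so c = 1/15.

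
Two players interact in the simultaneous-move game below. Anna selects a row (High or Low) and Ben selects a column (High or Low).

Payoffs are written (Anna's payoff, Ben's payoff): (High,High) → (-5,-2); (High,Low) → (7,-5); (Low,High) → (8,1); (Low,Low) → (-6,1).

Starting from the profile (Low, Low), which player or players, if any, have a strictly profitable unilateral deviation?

Anna

Anna at (Low, Low) earns -6; deviating to High yields 7 — a strict improvement.
Ben earns 1; deviating to High yields 1 — not better.
Only Anna has a strictly profitable deviation.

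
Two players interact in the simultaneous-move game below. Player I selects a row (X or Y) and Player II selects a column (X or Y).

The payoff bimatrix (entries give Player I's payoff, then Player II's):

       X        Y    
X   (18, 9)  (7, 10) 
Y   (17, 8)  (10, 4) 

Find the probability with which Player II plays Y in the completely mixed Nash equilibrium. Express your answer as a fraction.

1/4

Let y be the probability that Player II plays X. In a completely mixed equilibrium, Player I must be indifferent between X and Y.
Player I's expected payoff from X is 18y + 7(1−y); from Y it is 17y + 10(1−y).
Setting these equal: 11y + 7 = 7y + 10, so y = 3/4.
Therefore Player II plays Y with probability 1 − 3/4 = 1/4.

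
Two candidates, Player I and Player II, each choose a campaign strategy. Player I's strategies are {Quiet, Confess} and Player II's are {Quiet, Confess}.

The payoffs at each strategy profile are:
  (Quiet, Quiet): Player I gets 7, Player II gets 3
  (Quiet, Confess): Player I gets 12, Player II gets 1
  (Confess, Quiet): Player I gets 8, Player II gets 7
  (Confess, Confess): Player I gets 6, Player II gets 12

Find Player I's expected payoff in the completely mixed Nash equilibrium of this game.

54/7

First find y, the probability Player II plays Quiet, from Player I's indifference between Quiet and Confess: 7y + 12(1−y) = 8y + 6(1−y), giving y = 6/7.
Since Player I is indifferent in equilibrium, Player I's expected payoff equals the payoff from either row against (6/7, 1/7). Using Quiet: 7(6/7) + 12(1/7) = 54/7.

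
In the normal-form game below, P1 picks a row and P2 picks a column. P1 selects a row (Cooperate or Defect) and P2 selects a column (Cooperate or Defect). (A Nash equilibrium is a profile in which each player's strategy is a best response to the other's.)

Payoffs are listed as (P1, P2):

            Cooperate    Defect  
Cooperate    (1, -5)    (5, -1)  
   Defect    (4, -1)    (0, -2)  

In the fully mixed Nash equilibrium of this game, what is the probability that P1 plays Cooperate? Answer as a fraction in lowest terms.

1/5

Let r be the probability that P1 plays Cooperate. In a completely mixed equilibrium, P2 must be indifferent between Cooperate and Defect.
P2's expected payoff from Cooperate is −5r − (1−r); from Defect it is −r − 2(1−r).
Setting these equal: −4r − 1 = r − 2, so r = 1/5.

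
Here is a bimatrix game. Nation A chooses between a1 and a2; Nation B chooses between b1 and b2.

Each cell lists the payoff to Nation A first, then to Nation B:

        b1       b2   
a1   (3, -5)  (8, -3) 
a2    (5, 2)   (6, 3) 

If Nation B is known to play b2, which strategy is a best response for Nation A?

a1

Against b2, Nation A earns 8 from a1 and 6 from a2.
So a1 is the best response.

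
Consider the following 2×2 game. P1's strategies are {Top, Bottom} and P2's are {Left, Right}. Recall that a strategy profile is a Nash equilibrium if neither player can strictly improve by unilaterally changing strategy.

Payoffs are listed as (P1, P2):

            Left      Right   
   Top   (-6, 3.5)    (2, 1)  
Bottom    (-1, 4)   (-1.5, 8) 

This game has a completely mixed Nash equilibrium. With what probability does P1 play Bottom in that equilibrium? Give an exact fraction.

5/13

Let r be the probability that P1 plays Top. In a completely mixed equilibrium, P2 must be indifferent between Left and Right.
P2's expected payoff from Left is 3.5r + 4(1−r); from Right it is r + 8(1−r).
Setting these equal: −0.5r + 4 = −7r + 8, so r = 8/13.
Therefore P1 plays Bottom with probability 1 − 8/13 = 5/13.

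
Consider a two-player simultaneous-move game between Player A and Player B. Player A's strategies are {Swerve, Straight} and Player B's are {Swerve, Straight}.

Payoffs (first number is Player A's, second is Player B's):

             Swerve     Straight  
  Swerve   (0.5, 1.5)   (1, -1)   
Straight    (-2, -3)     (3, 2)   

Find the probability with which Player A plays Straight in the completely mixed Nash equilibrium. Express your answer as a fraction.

1/3

Let x be the probability that Player A plays Swerve. In a completely mixed equilibrium, Player B must be indifferent between Swerve and Straight.
Player B's expected payoff from Swerve is 1.5x − 3(1−x); from Straight it is −x + 2(1−x).
Setting these equal: 4.5x − 3 = −3x + 2, so x = 2/3.
Therefore Player A plays Straight with probability 1 − 2/3 = 1/3.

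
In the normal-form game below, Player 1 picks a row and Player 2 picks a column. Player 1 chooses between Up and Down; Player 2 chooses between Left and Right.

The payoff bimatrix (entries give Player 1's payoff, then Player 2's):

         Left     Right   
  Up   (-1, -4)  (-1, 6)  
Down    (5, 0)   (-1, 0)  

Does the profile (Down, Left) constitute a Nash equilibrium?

Yes

At (Down, Left), Player 1 earns 5; switching to Up would give -1, so Player 1 has no profitable deviation.
Player 2 earns 0; switching to Right would give 0, so Player 2 has no profitable deviation.
Neither player can gain by a unilateral deviation, so this profile is a Nash equilibrium.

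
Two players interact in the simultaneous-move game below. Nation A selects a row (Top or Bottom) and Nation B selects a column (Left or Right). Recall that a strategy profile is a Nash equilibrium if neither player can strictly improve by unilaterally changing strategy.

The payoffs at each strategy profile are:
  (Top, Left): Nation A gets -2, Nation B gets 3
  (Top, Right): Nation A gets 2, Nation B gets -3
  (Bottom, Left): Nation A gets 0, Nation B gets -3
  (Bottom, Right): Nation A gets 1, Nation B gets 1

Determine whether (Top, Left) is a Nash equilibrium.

No

At (Top, Left), Nation A earns -2; switching to Bottom would give 0, so Nation A would deviate.
Nation B earns 3; switching to Right would give -3, so Nation B has no profitable deviation.
Since at least one player can profitably deviate, this is not a Nash equilibrium.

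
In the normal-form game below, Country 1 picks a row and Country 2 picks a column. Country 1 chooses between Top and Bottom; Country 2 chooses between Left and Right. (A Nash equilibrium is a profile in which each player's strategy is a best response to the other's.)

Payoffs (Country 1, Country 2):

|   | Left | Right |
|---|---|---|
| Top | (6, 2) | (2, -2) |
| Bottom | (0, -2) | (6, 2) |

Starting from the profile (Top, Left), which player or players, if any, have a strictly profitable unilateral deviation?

Country 1 at (Top, Left) earns 6; deviating to Bottom yields 0 — not better.
Country 2 earns 2; deviating to Right yields -2 — not better.
Neither player can strictly improve; the profile is a Nash equilibrium.

Neither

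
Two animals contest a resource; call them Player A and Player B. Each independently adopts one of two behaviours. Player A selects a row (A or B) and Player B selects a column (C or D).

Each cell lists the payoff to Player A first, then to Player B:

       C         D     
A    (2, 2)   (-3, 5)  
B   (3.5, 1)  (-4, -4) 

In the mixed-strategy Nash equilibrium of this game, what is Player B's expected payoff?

13/8

First find x, the probability Player A plays A, from Player B's indifference between C and D: 2x + (1−x) = 5x − 4(1−x), giving x = 5/8.
Since Player B is indifferent in equilibrium, Player B's expected payoff equals the payoff from either column against (5/8, 3/8). Using C: 2(5/8) + (3/8) = 13/8.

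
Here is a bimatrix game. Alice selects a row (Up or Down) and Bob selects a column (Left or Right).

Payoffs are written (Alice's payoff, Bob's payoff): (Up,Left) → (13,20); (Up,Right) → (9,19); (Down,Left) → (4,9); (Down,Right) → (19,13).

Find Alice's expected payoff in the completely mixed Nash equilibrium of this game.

211/19

First find y, the probability Bob plays Left, from Alice's indifference between Up and Down: 13y + 9(1−y) = 4y + 19(1−y), giving y = 10/19.
Since Alice is indifferent in equilibrium, Alice's expected payoff equals the payoff from either row against (10/19, 9/19). Using Up: 13(10/19) + 9(9/19) = 211/19.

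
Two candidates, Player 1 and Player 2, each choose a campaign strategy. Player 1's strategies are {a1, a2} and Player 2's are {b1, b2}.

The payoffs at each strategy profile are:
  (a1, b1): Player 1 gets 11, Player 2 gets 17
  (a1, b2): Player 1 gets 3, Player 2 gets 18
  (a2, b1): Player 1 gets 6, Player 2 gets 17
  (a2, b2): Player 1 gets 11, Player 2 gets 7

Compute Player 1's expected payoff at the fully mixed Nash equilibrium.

First find y, the probability Player 2 plays b1, from Player 1's indifference between a1 and a2: 11y + 3(1−y) = 6y + 11(1−y), giving y = 8/13.
Since Player 1 is indifferent in equilibrium, Player 1's expected payoff equals the payoff from either row against (8/13, 5/13). Using a1: 11(8/13) + 3(5/13) = 103/13.

103/13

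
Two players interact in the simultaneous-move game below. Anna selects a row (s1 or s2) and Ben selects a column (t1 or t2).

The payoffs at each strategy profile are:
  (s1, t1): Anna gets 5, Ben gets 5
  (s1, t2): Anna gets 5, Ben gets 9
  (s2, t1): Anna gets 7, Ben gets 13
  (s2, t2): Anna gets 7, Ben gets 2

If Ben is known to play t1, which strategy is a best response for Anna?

Against t1, Anna earns 5 from s1 and 7 from s2.
So s2 is the best response.

s2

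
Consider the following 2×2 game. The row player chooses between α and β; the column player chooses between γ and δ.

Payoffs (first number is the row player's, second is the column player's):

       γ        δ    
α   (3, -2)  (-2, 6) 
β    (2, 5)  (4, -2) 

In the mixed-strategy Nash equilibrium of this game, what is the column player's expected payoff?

First find p, the probability the row player plays α, from the column player's indifference between γ and δ: −2p + 5(1−p) = 6p − 2(1−p), giving p = 7/15.
Since the column player is indifferent in equilibrium, the column player's expected payoff equals the payoff from either column against (7/15, 8/15). Using γ: −2(7/15) + 5(8/15) = 26/15.

26/15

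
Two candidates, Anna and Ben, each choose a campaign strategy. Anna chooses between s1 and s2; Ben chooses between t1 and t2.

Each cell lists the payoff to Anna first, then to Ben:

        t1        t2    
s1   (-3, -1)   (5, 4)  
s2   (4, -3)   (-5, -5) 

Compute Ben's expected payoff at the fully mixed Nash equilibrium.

-17/7

First find p, the probability Anna plays s1, from Ben's indifference between t1 and t2: −p − 3(1−p) = 4p − 5(1−p), giving p = 2/7.
Since Ben is indifferent in equilibrium, Ben's expected payoff equals the payoff from either column against (2/7, 5/7). Using t1: −(2/7) − 3(5/7) = -17/7.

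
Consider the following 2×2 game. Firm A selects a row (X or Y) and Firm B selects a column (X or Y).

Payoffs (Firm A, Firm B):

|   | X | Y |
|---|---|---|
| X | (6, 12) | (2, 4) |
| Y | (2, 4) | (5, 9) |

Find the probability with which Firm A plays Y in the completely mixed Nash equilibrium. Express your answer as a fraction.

8/13

Let r be the probability that Firm A plays X. In a completely mixed equilibrium, Firm B must be indifferent between X and Y.
Firm B's expected payoff from X is 12r + 4(1−r); from Y it is 4r + 9(1−r).
Setting these equal: 8r + 4 = −5r + 9, so r = 5/13.
Therefore Firm A plays Y with probability 1 − 5/13 = 8/13.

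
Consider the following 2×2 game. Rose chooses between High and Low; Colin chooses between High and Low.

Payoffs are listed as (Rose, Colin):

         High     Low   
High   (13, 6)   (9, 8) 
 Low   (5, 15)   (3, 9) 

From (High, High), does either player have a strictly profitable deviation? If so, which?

Rose at (High, High) earns 13; deviating to Low yields 5 — not better.
Colin earns 6; deviating to Low yields 8 — a strict improvement.
Only Colin has a strictly profitable deviation.

Colin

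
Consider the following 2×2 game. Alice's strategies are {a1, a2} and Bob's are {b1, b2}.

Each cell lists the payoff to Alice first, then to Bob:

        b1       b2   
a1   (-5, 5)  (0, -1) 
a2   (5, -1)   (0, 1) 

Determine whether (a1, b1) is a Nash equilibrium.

At (a1, b1), Alice earns -5; switching to a2 would give 5, so Alice would deviate.
Bob earns 5; switching to b2 would give -1, so Bob has no profitable deviation.
Since at least one player can profitably deviate, this is not a Nash equilibrium.

No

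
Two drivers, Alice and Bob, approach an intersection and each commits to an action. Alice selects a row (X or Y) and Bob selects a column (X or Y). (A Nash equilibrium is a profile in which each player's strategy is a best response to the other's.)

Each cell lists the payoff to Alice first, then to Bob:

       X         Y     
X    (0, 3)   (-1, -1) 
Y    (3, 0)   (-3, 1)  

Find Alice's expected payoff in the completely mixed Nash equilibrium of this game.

First find q, the probability Bob plays X, from Alice's indifference between X and Y: −(1−q) = 3q − 3(1−q), giving q = 2/5.
Since Alice is indifferent in equilibrium, Alice's expected payoff equals the payoff from either row against (2/5, 3/5). Using X: −(3/5) = -3/5.

-3/5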